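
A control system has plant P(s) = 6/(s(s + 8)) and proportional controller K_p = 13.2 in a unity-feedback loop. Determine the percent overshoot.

Closed-loop characteristic equation: s² + 8s + 79.2 = 0, so ω_n = 8.899 rad/s and ζ = 8/(2·8.899) = 0.4495.
%OS = 100·exp(−πζ/√(1−ζ²)) = 100·exp(−π·0.4495/√0.798) = 20.6%.

20.6%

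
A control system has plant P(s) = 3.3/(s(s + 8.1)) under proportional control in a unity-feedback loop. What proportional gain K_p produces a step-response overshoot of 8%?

From %OS = 100·exp(−πζ/√(1−ζ²)) = 8%, ζ = −ln(0.08)/√(π²+ln²(0.08)) = 0.6266.
Characteristic equation s² + 8.1s + 3.3K_p = 0 gives ζ = 8.1/(2√(3.3K_p)).
Setting ζ = 0.6266: √(3.3K_p) = 8.1/(2·0.6266) = 6.464, so K_p = 41.78/3.3 = 12.7.

K_p = 12.7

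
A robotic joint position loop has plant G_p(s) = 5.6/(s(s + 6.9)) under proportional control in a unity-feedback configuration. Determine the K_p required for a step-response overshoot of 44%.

K_p = 33.2

From %OS = 100·exp(−πζ/√(1−ζ²)) = 44%, ζ = −ln(0.44)/√(π²+ln²(0.44)) = 0.2528.
Characteristic equation s² + 6.9s + 5.6K_p = 0 gives ζ = 6.9/(2√(5.6K_p)).
Setting ζ = 0.2528: √(5.6K_p) = 6.9/(2·0.2528) = 13.65, so K_p = 186.2/5.6 = 33.2.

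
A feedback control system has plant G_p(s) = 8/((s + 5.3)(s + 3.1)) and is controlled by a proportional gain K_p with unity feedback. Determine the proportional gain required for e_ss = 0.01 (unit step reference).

K_p = 203

Steady-state error for a unit step on this type-0 loop is 1/(1 + K_p·G_p(0)).
G_p(0) = 0.4869. Require 1/(1 + K_p·0.4869) = 0.01, so 1 + 0.4869·K_p = 100.
K_p = (100 − 1)/0.4869 = 203.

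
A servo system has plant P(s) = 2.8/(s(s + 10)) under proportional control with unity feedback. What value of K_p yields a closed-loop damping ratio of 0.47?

K_p = 40.4

Closed-loop characteristic equation: s² + 10s + K_p·2.8 = 0.
So ω_n = √(2.8K_p) and 2ζω_n = 10, giving ζ = 10/(2√(2.8K_p)).
Setting ζ = 0.47: √(2.8K_p) = 10/(2·0.47) = 10.64, so K_p = 113.2/2.8 = 40.4.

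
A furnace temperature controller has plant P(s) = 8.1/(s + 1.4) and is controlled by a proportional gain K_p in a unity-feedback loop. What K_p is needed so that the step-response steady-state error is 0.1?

Steady-state error for a unit step on this type-0 loop is 1/(1 + K_p·P(0)).
P(0) = 5.786. Require 1/(1 + K_p·5.786) = 0.1, so 1 + 5.786·K_p = 10.
K_p = (10 − 1)/5.786 = 1.56.

K_p = 1.56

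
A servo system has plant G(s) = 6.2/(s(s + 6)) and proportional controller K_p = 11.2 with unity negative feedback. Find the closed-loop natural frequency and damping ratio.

With unity feedback the closed-loop characteristic equation is s² + 6s + 11.2·6.2 = s² + 6s + 69.44 = 0.
So ω_n² = 69.44 ⇒ ω_n = 8.333 rad/s, and ζ = 6/(2ω_n) = 0.36.

ω_n = 8.33 rad/s, ζ = 0.36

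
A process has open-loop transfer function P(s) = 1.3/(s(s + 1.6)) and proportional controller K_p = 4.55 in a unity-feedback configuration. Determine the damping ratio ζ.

1 + K_p·P(s) = 0 gives s² + 1.6s + 5.915 = 0.
Matching s² + 2ζω_n s + ω_n²: ω_n = √5.915 = 2.432 rad/s and 2ζω_n = 1.6, so ζ = 1.6/(2·2.432) = 0.329.

ζ = 0.329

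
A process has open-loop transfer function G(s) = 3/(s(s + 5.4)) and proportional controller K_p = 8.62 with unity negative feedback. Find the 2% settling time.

Closed-loop characteristic equation: s² + 5.4s + 25.86 = 0, so ω_n = 5.085 rad/s and ζ = 5.4/(2·5.085) = 0.5309.
2% settling time T_s ≈ 4/(ζω_n) = 4/2.7 = 1.48 s.

T_s ≈ 1.48 s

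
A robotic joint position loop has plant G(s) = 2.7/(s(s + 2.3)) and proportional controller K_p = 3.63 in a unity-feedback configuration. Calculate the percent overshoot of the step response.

From 1 + K_pG(s) = 0: s² + 2.3s + 9.801 = 0 ⇒ ω_n = 3.131, ζ = 0.3673.
%OS = 100·exp(−πζ/√(1−ζ²)) = 100·exp(−π·0.3673/√0.8651) = 28.9%.

28.9%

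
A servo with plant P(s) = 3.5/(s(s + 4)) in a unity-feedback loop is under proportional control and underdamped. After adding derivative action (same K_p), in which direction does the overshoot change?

The derivative term adds K·K_d to the s-coefficient of the characteristic equation, raising 2ζω_n while ω_n is unchanged; ζ increases, so overshoot decreases.

decrease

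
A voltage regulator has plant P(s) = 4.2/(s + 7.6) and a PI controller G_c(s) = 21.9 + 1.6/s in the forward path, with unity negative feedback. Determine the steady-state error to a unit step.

0

The open loop G_c(s)P(s) has a pole at the origin (type 1), so the static position error constant is infinite and e_ss = 1/(1+∞) = 0.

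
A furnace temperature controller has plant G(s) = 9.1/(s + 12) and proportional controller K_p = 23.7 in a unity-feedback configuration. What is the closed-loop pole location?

s = -227.7

Closed-loop transfer function: T(s) = K_p·G(s)/(1 + K_p·G(s)) = 215.7/(s + 12 + 215.7) = 215.7/(s + 227.7).
The closed-loop pole is at s = −227.7.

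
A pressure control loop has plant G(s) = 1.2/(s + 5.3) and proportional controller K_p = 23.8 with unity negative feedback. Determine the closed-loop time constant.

Closed-loop transfer function: T(s) = K_p·G(s)/(1 + K_p·G(s)) = 28.56/(s + 5.3 + 28.56) = 28.56/(s + 33.86).
Time constant τ = 1/33.86 = 0.0295 s.

τ = 0.0295 s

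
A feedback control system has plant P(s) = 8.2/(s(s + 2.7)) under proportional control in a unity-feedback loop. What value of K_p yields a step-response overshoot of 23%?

From %OS = 100·exp(−πζ/√(1−ζ²)) = 23%, ζ = −ln(0.23)/√(π²+ln²(0.23)) = 0.4237.
Characteristic equation s² + 2.7s + 8.2K_p = 0 gives ζ = 2.7/(2√(8.2K_p)).
Setting ζ = 0.4237: √(8.2K_p) = 2.7/(2·0.4237) = 3.186, so K_p = 10.15/8.2 = 1.24.

K_p = 1.24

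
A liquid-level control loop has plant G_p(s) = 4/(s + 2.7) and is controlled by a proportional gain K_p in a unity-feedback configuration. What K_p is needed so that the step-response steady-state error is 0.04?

The loop is type 0, so e_ss(step) = 1/(1 + K_pos) with K_pos = K_p·G_p(0).
G_p(0) = 1.481. Require 1/(1 + K_p·1.481) = 0.04, so 1 + 1.481·K_p = 25.
K_p = (25 − 1)/1.481 = 16.2.

K_p = 16.2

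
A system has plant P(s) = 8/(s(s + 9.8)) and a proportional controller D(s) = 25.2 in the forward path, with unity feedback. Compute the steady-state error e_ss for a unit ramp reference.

0.0486

The loop has one pole at the origin (type 1). Velocity error constant K_v = lim_{s→0} s·D(s)P(s) = 25.2·8/9.8 = 20.57.
Steady-state error to a unit ramp: e_ss = 1/K_v = 0.0486.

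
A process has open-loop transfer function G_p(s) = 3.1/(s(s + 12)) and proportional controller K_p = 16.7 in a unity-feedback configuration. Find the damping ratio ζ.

1 + K_p·G_p(s) = 0 gives s² + 12s + 51.77 = 0.
Matching s² + 2ζω_n s + ω_n²: ω_n = √51.77 = 7.195 rad/s and 2ζω_n = 12, so ζ = 12/(2·7.195) = 0.834.

ζ = 0.834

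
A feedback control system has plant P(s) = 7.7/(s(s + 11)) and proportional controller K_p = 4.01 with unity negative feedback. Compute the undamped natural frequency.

ω_n = 5.56 rad/s

The closed-loop denominator is s(s+11) + 4.01·7.7 = s² + 11s + 30.88.
Matching s² + 2ζω_n s + ω_n²: ω_n = √30.88 = 5.557 rad/s and 2ζω_n = 11, so ζ = 11/(2·5.557) = 0.99.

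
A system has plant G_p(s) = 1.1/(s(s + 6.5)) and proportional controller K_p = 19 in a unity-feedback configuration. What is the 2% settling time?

T_s ≈ 1.23 s

The closed-loop denominator s² + 6.5s + 20.9 gives ω_n = √20.9 = 4.572 and ζ = 6.5/(2ω_n) = 0.7109.
2% settling time T_s ≈ 4/(ζω_n) = 4/3.25 = 1.23 s.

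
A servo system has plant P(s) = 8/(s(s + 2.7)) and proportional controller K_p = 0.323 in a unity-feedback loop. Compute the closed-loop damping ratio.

The closed-loop denominator is s(s+2.7) + 0.323·8 = s² + 2.7s + 2.584.
Matching s² + 2ζω_n s + ω_n²: ω_n = √2.584 = 1.607 rad/s and 2ζω_n = 2.7, so ζ = 2.7/(2·1.607) = 0.84.

ζ = 0.84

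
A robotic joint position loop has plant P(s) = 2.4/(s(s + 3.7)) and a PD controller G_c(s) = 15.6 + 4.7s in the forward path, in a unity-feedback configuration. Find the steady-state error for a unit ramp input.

0.0988

The loop has one pole at the origin (type 1). Velocity error constant K_v = lim_{s→0} s·G_c(s)P(s) = 15.6·2.4/3.7 = 10.12.
Steady-state error to a unit ramp: e_ss = 1/K_v = 0.0988.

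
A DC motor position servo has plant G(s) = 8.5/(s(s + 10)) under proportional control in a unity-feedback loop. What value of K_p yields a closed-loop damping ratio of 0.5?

K_p = 11.8

Closed-loop characteristic equation: s² + 10s + K_p·8.5 = 0.
So ω_n = √(8.5K_p) and 2ζω_n = 10, giving ζ = 10/(2√(8.5K_p)).
Setting ζ = 0.5: √(8.5K_p) = 10/(2·0.5) = 10, so K_p = 100/8.5 = 11.8.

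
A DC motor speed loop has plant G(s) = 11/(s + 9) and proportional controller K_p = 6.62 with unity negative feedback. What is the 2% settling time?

T_s ≈ 0.0489 s

Closed-loop transfer function: T(s) = K_p·G(s)/(1 + K_p·G(s)) = 72.82/(s + 9 + 72.82) = 72.82/(s + 81.82).
Time constant τ = 1/81.82 = 0.01222 s, so the 2% settling time is about 4τ = 0.0489 s.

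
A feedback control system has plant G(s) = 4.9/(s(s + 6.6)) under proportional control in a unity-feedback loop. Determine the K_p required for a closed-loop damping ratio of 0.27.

Closed-loop characteristic equation: s² + 6.6s + K_p·4.9 = 0.
So ω_n = √(4.9K_p) and 2ζω_n = 6.6, giving ζ = 6.6/(2√(4.9K_p)).
Setting ζ = 0.27: √(4.9K_p) = 6.6/(2·0.27) = 12.22, so K_p = 149.4/4.9 = 30.5.

K_p = 30.5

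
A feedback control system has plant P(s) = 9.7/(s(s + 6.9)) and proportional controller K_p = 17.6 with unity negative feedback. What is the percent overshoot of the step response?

The closed-loop denominator s² + 6.9s + 170.7 gives ω_n = √170.7 = 13.07 and ζ = 6.9/(2ω_n) = 0.264.
%OS = 100·exp(−πζ/√(1−ζ²)) = 100·exp(−π·0.264/√0.9303) = 42.3%.

42.3%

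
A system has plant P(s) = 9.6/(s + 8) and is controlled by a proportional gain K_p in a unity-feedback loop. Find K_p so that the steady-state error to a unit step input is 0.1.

K_p = 7.5

Steady-state error for a unit step on this type-0 loop is 1/(1 + K_p·P(0)).
P(0) = 1.2. Require 1/(1 + K_p·1.2) = 0.1, so 1 + 1.2·K_p = 10.
K_p = (10 − 1)/1.2 = 7.5.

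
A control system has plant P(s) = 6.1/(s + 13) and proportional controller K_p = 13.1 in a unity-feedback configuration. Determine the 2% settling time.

T_s ≈ 0.0431 s

Closed-loop transfer function: T(s) = K_p·P(s)/(1 + K_p·P(s)) = 79.91/(s + 13 + 79.91) = 79.91/(s + 92.91).
Time constant τ = 1/92.91 = 0.01076 s, so the 2% settling time is about 4τ = 0.0431 s.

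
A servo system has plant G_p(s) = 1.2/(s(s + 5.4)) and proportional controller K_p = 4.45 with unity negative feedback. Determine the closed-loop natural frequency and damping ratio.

ω_n = 2.31 rad/s, ζ = 1.17

The closed-loop denominator is s(s+5.4) + 4.45·1.2 = s² + 5.4s + 5.34.
So ω_n² = 5.34 ⇒ ω_n = 2.311 rad/s, and ζ = 5.4/(2ω_n) = 1.17.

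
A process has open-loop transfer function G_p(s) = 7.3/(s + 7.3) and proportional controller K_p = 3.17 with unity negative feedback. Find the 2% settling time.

T_s ≈ 0.131 s

Closed-loop transfer function: T(s) = K_p·G_p(s)/(1 + K_p·G_p(s)) = 23.14/(s + 7.3 + 23.14) = 23.14/(s + 30.44).
Time constant τ = 1/30.44 = 0.03285 s, so the 2% settling time is about 4τ = 0.131 s.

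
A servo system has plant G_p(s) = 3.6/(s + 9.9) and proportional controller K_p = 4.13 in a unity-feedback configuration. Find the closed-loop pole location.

Closed-loop transfer function: T(s) = K_p·G_p(s)/(1 + K_p·G_p(s)) = 14.87/(s + 9.9 + 14.87) = 14.87/(s + 24.77).
The closed-loop pole is at s = −24.77.

s = -24.77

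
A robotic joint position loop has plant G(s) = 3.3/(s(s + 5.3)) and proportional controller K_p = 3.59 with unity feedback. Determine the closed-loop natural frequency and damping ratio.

ω_n = 3.44 rad/s, ζ = 0.77

With unity feedback the closed-loop characteristic equation is s² + 5.3s + 3.59·3.3 = s² + 5.3s + 11.85 = 0.
Matching s² + 2ζω_n s + ω_n²: ω_n = √11.85 = 3.442 rad/s and 2ζω_n = 5.3, so ζ = 5.3/(2·3.442) = 0.77.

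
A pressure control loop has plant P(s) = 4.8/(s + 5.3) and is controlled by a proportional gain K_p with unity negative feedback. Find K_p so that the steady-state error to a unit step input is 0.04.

For a type-0 loop with proportional control, e_ss = 1/(1 + K_p·P(0)).
P(0) = 0.9057. Require 1/(1 + K_p·0.9057) = 0.04, so 1 + 0.9057·K_p = 25.
K_p = (25 − 1)/0.9057 = 26.5.

K_p = 26.5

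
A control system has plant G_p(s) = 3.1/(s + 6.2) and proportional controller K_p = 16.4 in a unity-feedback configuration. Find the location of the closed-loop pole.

s = -57.04

Closed-loop transfer function: T(s) = K_p·G_p(s)/(1 + K_p·G_p(s)) = 50.84/(s + 6.2 + 50.84) = 50.84/(s + 57.04).
The closed-loop pole is at s = −57.04.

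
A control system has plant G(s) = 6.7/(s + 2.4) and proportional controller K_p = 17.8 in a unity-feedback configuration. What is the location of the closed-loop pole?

s = -121.7

Closed-loop transfer function: T(s) = K_p·G(s)/(1 + K_p·G(s)) = 119.3/(s + 2.4 + 119.3) = 119.3/(s + 121.7).
The closed-loop pole is at s = −121.7.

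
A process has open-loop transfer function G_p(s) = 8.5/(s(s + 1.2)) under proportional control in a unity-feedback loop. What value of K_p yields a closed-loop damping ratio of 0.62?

K_p = 0.11

Closed-loop characteristic equation: s² + 1.2s + K_p·8.5 = 0.
So ω_n = √(8.5K_p) and 2ζω_n = 1.2, giving ζ = 1.2/(2√(8.5K_p)).
Setting ζ = 0.62: √(8.5K_p) = 1.2/(2·0.62) = 0.9677, so K_p = 0.9365/8.5 = 0.11.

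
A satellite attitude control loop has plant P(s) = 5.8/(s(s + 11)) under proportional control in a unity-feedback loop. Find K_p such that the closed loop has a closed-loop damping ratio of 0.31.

K_p = 54.3

Closed-loop characteristic equation: s² + 11s + K_p·5.8 = 0.
So ω_n = √(5.8K_p) and 2ζω_n = 11, giving ζ = 11/(2√(5.8K_p)).
Setting ζ = 0.31: √(5.8K_p) = 11/(2·0.31) = 17.74, so K_p = 314.8/5.8 = 54.3.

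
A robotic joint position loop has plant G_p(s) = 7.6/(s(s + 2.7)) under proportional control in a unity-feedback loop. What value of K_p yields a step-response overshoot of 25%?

From %OS = 100·exp(−πζ/√(1−ζ²)) = 25%, ζ = −ln(0.25)/√(π²+ln²(0.25)) = 0.4037.
Characteristic equation s² + 2.7s + 7.6K_p = 0 gives ζ = 2.7/(2√(7.6K_p)).
Setting ζ = 0.4037: √(7.6K_p) = 2.7/(2·0.4037) = 3.344, so K_p = 11.18/7.6 = 1.47.

K_p = 1.47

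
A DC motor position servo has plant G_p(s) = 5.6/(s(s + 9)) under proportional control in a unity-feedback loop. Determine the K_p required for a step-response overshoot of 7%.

K_p = 8.66

From %OS = 100·exp(−πζ/√(1−ζ²)) = 7%, ζ = −ln(0.07)/√(π²+ln²(0.07)) = 0.6461.
Characteristic equation s² + 9s + 5.6K_p = 0 gives ζ = 9/(2√(5.6K_p)).
Setting ζ = 0.6461: √(5.6K_p) = 9/(2·0.6461) = 6.965, so K_p = 48.51/5.6 = 8.66.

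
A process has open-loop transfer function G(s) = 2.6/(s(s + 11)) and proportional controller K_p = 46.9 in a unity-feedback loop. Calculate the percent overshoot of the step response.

Closed-loop characteristic equation: s² + 11s + 121.9 = 0, so ω_n = 11.04 rad/s and ζ = 11/(2·11.04) = 0.4981.
%OS = 100·exp(−πζ/√(1−ζ²)) = 100·exp(−π·0.4981/√0.7519) = 16.5%.

16.5%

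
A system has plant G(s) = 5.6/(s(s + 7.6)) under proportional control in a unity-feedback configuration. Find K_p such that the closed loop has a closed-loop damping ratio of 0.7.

Closed-loop characteristic equation: s² + 7.6s + K_p·5.6 = 0.
So ω_n = √(5.6K_p) and 2ζω_n = 7.6, giving ζ = 7.6/(2√(5.6K_p)).
Setting ζ = 0.7: √(5.6K_p) = 7.6/(2·0.7) = 5.429, so K_p = 29.47/5.6 = 5.26.

K_p = 5.26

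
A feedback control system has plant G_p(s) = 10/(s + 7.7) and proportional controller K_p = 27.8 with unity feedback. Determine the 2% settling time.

Closed-loop transfer function: T(s) = K_p·G_p(s)/(1 + K_p·G_p(s)) = 278/(s + 7.7 + 278) = 278/(s + 285.7).
Time constant τ = 1/285.7 = 0.0035 s, so the 2% settling time is about 4τ = 0.014 s.

T_s ≈ 0.014 s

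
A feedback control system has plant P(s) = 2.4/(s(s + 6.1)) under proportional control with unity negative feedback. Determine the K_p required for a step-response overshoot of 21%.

From %OS = 100·exp(−πζ/√(1−ζ²)) = 21%, ζ = −ln(0.21)/√(π²+ln²(0.21)) = 0.4449.
Characteristic equation s² + 6.1s + 2.4K_p = 0 gives ζ = 6.1/(2√(2.4K_p)).
Setting ζ = 0.4449: √(2.4K_p) = 6.1/(2·0.4449) = 6.856, so K_p = 47/2.4 = 19.6.

K_p = 19.6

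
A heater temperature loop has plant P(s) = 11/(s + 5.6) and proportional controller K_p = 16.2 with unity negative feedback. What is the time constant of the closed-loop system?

Closed-loop transfer function: T(s) = K_p·P(s)/(1 + K_p·P(s)) = 178.2/(s + 5.6 + 178.2) = 178.2/(s + 183.8).
Time constant τ = 1/183.8 = 0.00544 s.

τ = 0.00544 s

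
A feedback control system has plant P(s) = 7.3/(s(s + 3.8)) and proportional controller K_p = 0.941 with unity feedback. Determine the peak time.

T_p = 1.74 s

Closed-loop characteristic equation: s² + 3.8s + 6.869 = 0, so ω_n = 2.621 rad/s and ζ = 3.8/(2·2.621) = 0.7249.
Damped frequency ω_d = ω_n√(1−ζ²) = 1.805 rad/s, so peak time T_p = π/ω_d = 1.74 s.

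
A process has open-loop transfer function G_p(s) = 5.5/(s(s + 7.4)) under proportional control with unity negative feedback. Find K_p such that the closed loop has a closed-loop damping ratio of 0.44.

K_p = 12.9

Closed-loop characteristic equation: s² + 7.4s + K_p·5.5 = 0.
So ω_n = √(5.5K_p) and 2ζω_n = 7.4, giving ζ = 7.4/(2√(5.5K_p)).
Setting ζ = 0.44: √(5.5K_p) = 7.4/(2·0.44) = 8.409, so K_p = 70.71/5.5 = 12.9.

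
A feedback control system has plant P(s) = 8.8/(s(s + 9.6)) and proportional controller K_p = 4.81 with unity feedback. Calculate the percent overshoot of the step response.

Closed-loop characteristic equation: s² + 9.6s + 42.33 = 0, so ω_n = 6.506 rad/s and ζ = 9.6/(2·6.506) = 0.7378.
%OS = 100·exp(−πζ/√(1−ζ²)) = 100·exp(−π·0.7378/√0.4557) = 3.23%.

3.23%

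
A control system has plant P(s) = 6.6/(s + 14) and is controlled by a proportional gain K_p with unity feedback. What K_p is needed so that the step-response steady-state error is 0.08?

For a type-0 loop with proportional control, e_ss = 1/(1 + K_p·P(0)).
P(0) = 0.4714. Require 1/(1 + K_p·0.4714) = 0.08, so 1 + 0.4714·K_p = 12.5.
K_p = (12.5 − 1)/0.4714 = 24.4.

K_p = 24.4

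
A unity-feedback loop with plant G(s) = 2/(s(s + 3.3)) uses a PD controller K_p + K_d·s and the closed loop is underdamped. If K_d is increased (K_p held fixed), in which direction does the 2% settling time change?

decrease

Characteristic equation s² + (3.3 + 2K_d)s + 2K_p = 0: raising K_d increases ζω_n = (3.3+2K_d)/2 while the loop stays underdamped, so T_s ≈ 4/(ζω_n) decreases.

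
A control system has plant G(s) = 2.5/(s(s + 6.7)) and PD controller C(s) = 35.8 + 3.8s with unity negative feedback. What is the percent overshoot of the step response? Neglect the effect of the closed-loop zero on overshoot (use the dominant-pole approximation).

Forward path: (35.8 + 3.8s)·2.5/(s(s+6.7)). The closed-loop characteristic equation is s² + (6.7 + 2.5·3.8)s + 2.5·35.8 = 0.
That is s² + 16.2s + 89.5 = 0, so ω_n = 9.46 rad/s and ζ = 16.2/(2·9.46) = 0.8562.
%OS = 100·exp(−πζ/√(1−ζ²)) = 0.548%.

0.548%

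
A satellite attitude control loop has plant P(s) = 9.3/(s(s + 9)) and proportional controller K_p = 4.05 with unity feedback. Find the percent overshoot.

From 1 + K_pP(s) = 0: s² + 9s + 37.66 = 0 ⇒ ω_n = 6.137, ζ = 0.7332.
%OS = 100·exp(−πζ/√(1−ζ²)) = 100·exp(−π·0.7332/√0.4624) = 3.38%.

3.38%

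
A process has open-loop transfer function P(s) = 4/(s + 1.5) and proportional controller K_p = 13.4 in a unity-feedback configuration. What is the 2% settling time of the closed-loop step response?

T_s ≈ 0.0726 s

Closed-loop transfer function: T(s) = K_p·P(s)/(1 + K_p·P(s)) = 53.6/(s + 1.5 + 53.6) = 53.6/(s + 55.1).
Time constant τ = 1/55.1 = 0.01815 s, so the 2% settling time is about 4τ = 0.0726 s.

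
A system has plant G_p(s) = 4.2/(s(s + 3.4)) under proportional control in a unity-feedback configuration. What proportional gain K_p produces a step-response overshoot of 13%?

K_p = 2.32

From %OS = 100·exp(−πζ/√(1−ζ²)) = 13%, ζ = −ln(0.13)/√(π²+ln²(0.13)) = 0.5446.
Characteristic equation s² + 3.4s + 4.2K_p = 0 gives ζ = 3.4/(2√(4.2K_p)).
Setting ζ = 0.5446: √(4.2K_p) = 3.4/(2·0.5446) = 3.121, so K_p = 9.742/4.2 = 2.32.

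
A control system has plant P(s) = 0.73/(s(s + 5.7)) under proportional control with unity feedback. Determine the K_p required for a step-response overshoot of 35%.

From %OS = 100·exp(−πζ/√(1−ζ²)) = 35%, ζ = −ln(0.35)/√(π²+ln²(0.35)) = 0.3169.
Characteristic equation s² + 5.7s + 0.73K_p = 0 gives ζ = 5.7/(2√(0.73K_p)).
Setting ζ = 0.3169: √(0.73K_p) = 5.7/(2·0.3169) = 8.992, so K_p = 80.86/0.73 = 111.

K_p = 111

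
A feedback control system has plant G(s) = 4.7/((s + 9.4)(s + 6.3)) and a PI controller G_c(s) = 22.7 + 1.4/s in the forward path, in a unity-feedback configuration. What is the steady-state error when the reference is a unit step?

0

The open loop G_c(s)G(s) has a pole at the origin (type 1), so the static position error constant is infinite and e_ss = 1/(1+∞) = 0.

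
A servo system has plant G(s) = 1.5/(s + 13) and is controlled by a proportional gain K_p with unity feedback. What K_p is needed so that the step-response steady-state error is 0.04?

K_p = 208

Steady-state error for a unit step on this type-0 loop is 1/(1 + K_p·G(0)).
G(0) = 0.1154. Require 1/(1 + K_p·0.1154) = 0.04, so 1 + 0.1154·K_p = 25.
K_p = (25 − 1)/0.1154 = 208.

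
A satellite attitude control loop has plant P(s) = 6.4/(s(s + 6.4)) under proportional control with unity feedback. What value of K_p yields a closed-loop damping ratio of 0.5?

Closed-loop characteristic equation: s² + 6.4s + K_p·6.4 = 0.
So ω_n = √(6.4K_p) and 2ζω_n = 6.4, giving ζ = 6.4/(2√(6.4K_p)).
Setting ζ = 0.5: √(6.4K_p) = 6.4/(2·0.5) = 6.4, so K_p = 40.96/6.4 = 6.4.

K_p = 6.4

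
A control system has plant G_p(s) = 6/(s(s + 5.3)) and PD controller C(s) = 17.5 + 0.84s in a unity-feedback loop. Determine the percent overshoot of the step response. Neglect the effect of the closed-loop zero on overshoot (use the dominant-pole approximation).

Forward path: (17.5 + 0.84s)·6/(s(s+5.3)). The closed-loop characteristic equation is s² + (5.3 + 6·0.84)s + 6·17.5 = 0.
That is s² + 10.34s + 105 = 0, so ω_n = 10.25 rad/s and ζ = 10.34/(2·10.25) = 0.5045.
%OS = 100·exp(−πζ/√(1−ζ²)) = 15.9%.

15.9%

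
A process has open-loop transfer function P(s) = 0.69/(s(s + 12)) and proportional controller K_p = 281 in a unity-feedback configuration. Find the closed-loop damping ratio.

ζ = 0.431

The closed-loop denominator is s(s+12) + 281·0.69 = s² + 12s + 193.9.
So ω_n² = 193.9 ⇒ ω_n = 13.92 rad/s, and ζ = 12/(2ω_n) = 0.431.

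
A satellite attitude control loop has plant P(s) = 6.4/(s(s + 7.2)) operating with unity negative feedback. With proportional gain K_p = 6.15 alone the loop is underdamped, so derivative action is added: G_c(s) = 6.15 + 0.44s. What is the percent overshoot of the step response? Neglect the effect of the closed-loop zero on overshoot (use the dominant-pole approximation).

Forward path: (6.15 + 0.44s)·6.4/(s(s+7.2)). The closed-loop characteristic equation is s² + (7.2 + 6.4·0.44)s + 6.4·6.15 = 0.
That is s² + 10.02s + 39.36 = 0, so ω_n = 6.274 rad/s and ζ = 10.02/(2·6.274) = 0.7982.
%OS = 100·exp(−πζ/√(1−ζ²)) = 1.56%.

1.56%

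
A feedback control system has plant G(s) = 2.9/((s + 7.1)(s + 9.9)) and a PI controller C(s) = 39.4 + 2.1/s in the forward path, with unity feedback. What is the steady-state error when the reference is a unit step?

0

The open loop C(s)G(s) has a pole at the origin (type 1), so the static position error constant is infinite and e_ss = 1/(1+∞) = 0.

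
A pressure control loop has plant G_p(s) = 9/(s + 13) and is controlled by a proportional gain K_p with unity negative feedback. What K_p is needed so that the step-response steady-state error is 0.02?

For a type-0 loop with proportional control, e_ss = 1/(1 + K_p·G_p(0)).
G_p(0) = 0.6923. Require 1/(1 + K_p·0.6923) = 0.02, so 1 + 0.6923·K_p = 50.
K_p = (50 − 1)/0.6923 = 70.8.

K_p = 70.8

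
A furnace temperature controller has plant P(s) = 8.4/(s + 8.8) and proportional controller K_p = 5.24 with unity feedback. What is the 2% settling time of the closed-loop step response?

T_s ≈ 0.0757 s

Closed-loop transfer function: T(s) = K_p·P(s)/(1 + K_p·P(s)) = 44.02/(s + 8.8 + 44.02) = 44.02/(s + 52.82).
Time constant τ = 1/52.82 = 0.01893 s, so the 2% settling time is about 4τ = 0.0757 s.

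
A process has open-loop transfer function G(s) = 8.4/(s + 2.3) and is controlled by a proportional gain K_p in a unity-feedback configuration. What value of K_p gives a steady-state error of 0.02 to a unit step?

The loop is type 0, so e_ss(step) = 1/(1 + K_pos) with K_pos = K_p·G(0).
G(0) = 3.652. Require 1/(1 + K_p·3.652) = 0.02, so 1 + 3.652·K_p = 50.
K_p = (50 − 1)/3.652 = 13.4.

K_p = 13.4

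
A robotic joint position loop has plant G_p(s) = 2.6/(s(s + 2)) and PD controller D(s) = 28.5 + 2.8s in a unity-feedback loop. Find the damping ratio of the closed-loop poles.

Forward path: (28.5 + 2.8s)·2.6/(s(s+2)). The closed-loop characteristic equation is s² + (2 + 2.6·2.8)s + 2.6·28.5 = 0.
That is s² + 9.28s + 74.1 = 0, so ω_n = 8.608 rad/s and ζ = 9.28/(2·8.608) = 0.539.

ζ = 0.539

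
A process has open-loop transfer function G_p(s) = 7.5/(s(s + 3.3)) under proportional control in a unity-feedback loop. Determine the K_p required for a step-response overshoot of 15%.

From %OS = 100·exp(−πζ/√(1−ζ²)) = 15%, ζ = −ln(0.15)/√(π²+ln²(0.15)) = 0.5169.
Characteristic equation s² + 3.3s + 7.5K_p = 0 gives ζ = 3.3/(2√(7.5K_p)).
Setting ζ = 0.5169: √(7.5K_p) = 3.3/(2·0.5169) = 3.192, so K_p = 10.19/7.5 = 1.36.

K_p = 1.36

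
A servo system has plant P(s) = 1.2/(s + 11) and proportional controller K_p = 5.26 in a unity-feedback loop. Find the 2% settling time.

T_s ≈ 0.231 s

Closed-loop transfer function: T(s) = K_p·P(s)/(1 + K_p·P(s)) = 6.312/(s + 11 + 6.312) = 6.312/(s + 17.31).
Time constant τ = 1/17.31 = 0.05776 s, so the 2% settling time is about 4τ = 0.231 s.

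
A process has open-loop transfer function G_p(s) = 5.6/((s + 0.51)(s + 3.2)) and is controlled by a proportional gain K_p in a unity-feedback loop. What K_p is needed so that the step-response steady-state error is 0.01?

The loop is type 0, so e_ss(step) = 1/(1 + K_pos) with K_pos = K_p·G_p(0).
G_p(0) = 3.431. Require 1/(1 + K_p·3.431) = 0.01, so 1 + 3.431·K_p = 100.
K_p = (100 − 1)/3.431 = 28.9.

K_p = 28.9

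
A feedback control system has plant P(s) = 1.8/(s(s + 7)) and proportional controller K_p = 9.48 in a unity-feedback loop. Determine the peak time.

From 1 + K_pP(s) = 0: s² + 7s + 17.06 = 0 ⇒ ω_n = 4.131, ζ = 0.8473.
Damped frequency ω_d = ω_n√(1−ζ²) = 2.194 rad/s, so peak time T_p = π/ω_d = 1.43 s.

T_p = 1.43 s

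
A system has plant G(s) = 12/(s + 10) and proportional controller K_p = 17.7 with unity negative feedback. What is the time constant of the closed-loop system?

Closed-loop transfer function: T(s) = K_p·G(s)/(1 + K_p·G(s)) = 212.4/(s + 10 + 212.4) = 212.4/(s + 222.4).
Time constant τ = 1/222.4 = 0.0045 s.

τ = 0.0045 s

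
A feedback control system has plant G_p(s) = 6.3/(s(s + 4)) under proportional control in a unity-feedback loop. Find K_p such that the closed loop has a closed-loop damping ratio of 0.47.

Closed-loop characteristic equation: s² + 4s + K_p·6.3 = 0.
So ω_n = √(6.3K_p) and 2ζω_n = 4, giving ζ = 4/(2√(6.3K_p)).
Setting ζ = 0.47: √(6.3K_p) = 4/(2·0.47) = 4.255, so K_p = 18.11/6.3 = 2.87.

K_p = 2.87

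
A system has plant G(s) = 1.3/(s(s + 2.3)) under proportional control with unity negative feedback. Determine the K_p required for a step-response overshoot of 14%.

K_p = 3.61

From %OS = 100·exp(−πζ/√(1−ζ²)) = 14%, ζ = −ln(0.14)/√(π²+ln²(0.14)) = 0.5305.
Characteristic equation s² + 2.3s + 1.3K_p = 0 gives ζ = 2.3/(2√(1.3K_p)).
Setting ζ = 0.5305: √(1.3K_p) = 2.3/(2·0.5305) = 2.168, so K_p = 4.699/1.3 = 3.61.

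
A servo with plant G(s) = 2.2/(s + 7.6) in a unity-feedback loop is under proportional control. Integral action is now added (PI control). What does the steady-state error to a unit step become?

0

Adding integral action puts a pole at s = 0 in the forward path, raising the system type to 1; a type-1 loop has zero steady-state error to a step.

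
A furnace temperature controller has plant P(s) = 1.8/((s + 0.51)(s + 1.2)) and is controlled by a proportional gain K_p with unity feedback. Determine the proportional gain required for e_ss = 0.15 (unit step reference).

The loop is type 0, so e_ss(step) = 1/(1 + K_pos) with K_pos = K_p·P(0).
P(0) = 2.941. Require 1/(1 + K_p·2.941) = 0.15, so 1 + 2.941·K_p = 6.667.
K_p = (6.667 − 1)/2.941 = 1.93.

K_p = 1.93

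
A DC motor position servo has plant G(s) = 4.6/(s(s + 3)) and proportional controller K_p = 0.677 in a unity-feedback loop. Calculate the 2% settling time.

T_s ≈ 2.67 s

The closed-loop denominator s² + 3s + 3.114 gives ω_n = √3.114 = 1.765 and ζ = 3/(2ω_n) = 0.85.
2% settling time T_s ≈ 4/(ζω_n) = 4/1.5 = 2.67 s.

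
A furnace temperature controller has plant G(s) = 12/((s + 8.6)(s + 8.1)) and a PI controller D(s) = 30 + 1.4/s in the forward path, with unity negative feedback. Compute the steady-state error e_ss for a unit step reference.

0

The open loop D(s)G(s) has a pole at the origin (type 1), so the static position error constant is infinite and e_ss = 1/(1+∞) = 0.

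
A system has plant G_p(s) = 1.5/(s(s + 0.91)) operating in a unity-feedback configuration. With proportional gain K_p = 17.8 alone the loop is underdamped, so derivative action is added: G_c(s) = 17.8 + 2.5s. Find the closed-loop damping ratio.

Forward path: (17.8 + 2.5s)·1.5/(s(s+0.91)). The closed-loop characteristic equation is s² + (0.91 + 1.5·2.5)s + 1.5·17.8 = 0.
That is s² + 4.66s + 26.7 = 0, so ω_n = 5.167 rad/s and ζ = 4.66/(2·5.167) = 0.4509.

ζ = 0.451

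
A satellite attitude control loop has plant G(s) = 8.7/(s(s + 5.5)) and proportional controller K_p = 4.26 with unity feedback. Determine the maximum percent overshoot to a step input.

From 1 + K_pG(s) = 0: s² + 5.5s + 37.06 = 0 ⇒ ω_n = 6.088, ζ = 0.4517.
%OS = 100·exp(−πζ/√(1−ζ²)) = 100·exp(−π·0.4517/√0.796) = 20.4%.

20.4%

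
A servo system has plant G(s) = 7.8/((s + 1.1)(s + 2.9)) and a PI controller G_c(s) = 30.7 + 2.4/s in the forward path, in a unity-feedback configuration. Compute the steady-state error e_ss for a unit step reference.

The open loop G_c(s)G(s) has a pole at the origin (type 1), so the static position error constant is infinite and e_ss = 1/(1+∞) = 0.

0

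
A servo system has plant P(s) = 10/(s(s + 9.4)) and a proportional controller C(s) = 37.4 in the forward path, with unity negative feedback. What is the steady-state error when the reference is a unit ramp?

0.0251

The loop has one pole at the origin (type 1). Velocity error constant K_v = lim_{s→0} s·C(s)P(s) = 37.4·10/9.4 = 39.79.
Steady-state error to a unit ramp: e_ss = 1/K_v = 0.0251.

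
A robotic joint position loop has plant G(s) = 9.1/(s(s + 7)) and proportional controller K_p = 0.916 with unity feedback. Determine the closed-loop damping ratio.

ζ = 1.21

1 + K_p·G(s) = 0 gives s² + 7s + 8.336 = 0.
Matching s² + 2ζω_n s + ω_n²: ω_n = √8.336 = 2.887 rad/s and 2ζω_n = 7, so ζ = 7/(2·2.887) = 1.21.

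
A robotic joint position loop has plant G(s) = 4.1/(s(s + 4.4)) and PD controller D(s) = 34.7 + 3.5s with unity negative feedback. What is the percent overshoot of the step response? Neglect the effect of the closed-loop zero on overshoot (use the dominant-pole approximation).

Forward path: (34.7 + 3.5s)·4.1/(s(s+4.4)). The closed-loop characteristic equation is s² + (4.4 + 4.1·3.5)s + 4.1·34.7 = 0.
That is s² + 18.75s + 142.3 = 0, so ω_n = 11.93 rad/s and ζ = 18.75/(2·11.93) = 0.786.
%OS = 100·exp(−πζ/√(1−ζ²)) = 1.84%.

1.84%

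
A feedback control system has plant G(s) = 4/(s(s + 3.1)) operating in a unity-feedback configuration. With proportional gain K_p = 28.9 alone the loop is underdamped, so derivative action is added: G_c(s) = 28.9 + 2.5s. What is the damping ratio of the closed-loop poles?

Forward path: (28.9 + 2.5s)·4/(s(s+3.1)). The closed-loop characteristic equation is s² + (3.1 + 4·2.5)s + 4·28.9 = 0.
That is s² + 13.1s + 115.6 = 0, so ω_n = 10.75 rad/s and ζ = 13.1/(2·10.75) = 0.6092.

ζ = 0.609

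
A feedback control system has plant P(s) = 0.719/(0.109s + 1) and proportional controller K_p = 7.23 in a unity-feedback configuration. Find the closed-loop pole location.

s = -56.87

Closed loop: T(s) = K_p·P/(1+K_p·P) = 5.198/(0.109s + 1 + 5.198), with pole at s = −(1 + 5.198)/0.109 = −56.87.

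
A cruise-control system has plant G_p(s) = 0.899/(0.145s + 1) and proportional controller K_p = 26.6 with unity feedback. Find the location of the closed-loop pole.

Closed loop: T(s) = K_p·G_p/(1+K_p·G_p) = 23.91/(0.145s + 1 + 23.91), with pole at s = −(1 + 23.91)/0.145 = −171.8.

s = -171.8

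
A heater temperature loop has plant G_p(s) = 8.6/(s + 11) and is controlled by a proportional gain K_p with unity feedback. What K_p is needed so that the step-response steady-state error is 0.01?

The loop is type 0, so e_ss(step) = 1/(1 + K_pos) with K_pos = K_p·G_p(0).
G_p(0) = 0.7818. Require 1/(1 + K_p·0.7818) = 0.01, so 1 + 0.7818·K_p = 100.
K_p = (100 − 1)/0.7818 = 127.

K_p = 127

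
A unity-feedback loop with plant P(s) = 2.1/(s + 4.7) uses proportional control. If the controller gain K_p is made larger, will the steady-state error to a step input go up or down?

e_ss = 1/(1 + K_p·P(0)); a larger K_p raises the denominator, so e_ss decreases.

decrease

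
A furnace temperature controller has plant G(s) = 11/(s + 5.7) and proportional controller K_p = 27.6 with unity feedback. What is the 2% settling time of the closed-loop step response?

T_s ≈ 0.0129 s

Closed-loop transfer function: T(s) = K_p·G(s)/(1 + K_p·G(s)) = 303.6/(s + 5.7 + 303.6) = 303.6/(s + 309.3).
Time constant τ = 1/309.3 = 0.003233 s, so the 2% settling time is about 4τ = 0.0129 s.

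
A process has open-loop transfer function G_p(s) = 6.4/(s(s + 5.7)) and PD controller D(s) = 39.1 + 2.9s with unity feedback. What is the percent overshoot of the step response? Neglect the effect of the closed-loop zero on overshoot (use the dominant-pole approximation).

2.34%

Forward path: (39.1 + 2.9s)·6.4/(s(s+5.7)). The closed-loop characteristic equation is s² + (5.7 + 6.4·2.9)s + 6.4·39.1 = 0.
That is s² + 24.26s + 250.2 = 0, so ω_n = 15.82 rad/s and ζ = 24.26/(2·15.82) = 0.7668.
%OS = 100·exp(−πζ/√(1−ζ²)) = 2.34%.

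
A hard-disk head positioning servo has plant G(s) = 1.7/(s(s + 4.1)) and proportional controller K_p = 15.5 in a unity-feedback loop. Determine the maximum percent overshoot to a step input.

The closed-loop denominator s² + 4.1s + 26.35 gives ω_n = √26.35 = 5.133 and ζ = 4.1/(2ω_n) = 0.3994.
%OS = 100·exp(−πζ/√(1−ζ²)) = 100·exp(−π·0.3994/√0.8405) = 25.4%.

25.4%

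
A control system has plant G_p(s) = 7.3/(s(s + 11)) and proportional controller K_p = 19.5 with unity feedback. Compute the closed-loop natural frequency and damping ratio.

1 + K_p·G_p(s) = 0 gives s² + 11s + 142.3 = 0.
So ω_n² = 142.3 ⇒ ω_n = 11.93 rad/s, and ζ = 11/(2ω_n) = 0.461.

ω_n = 11.9 rad/s, ζ = 0.461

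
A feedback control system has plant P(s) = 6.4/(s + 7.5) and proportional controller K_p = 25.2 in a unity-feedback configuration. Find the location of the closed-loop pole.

Closed-loop transfer function: T(s) = K_p·P(s)/(1 + K_p·P(s)) = 161.3/(s + 7.5 + 161.3) = 161.3/(s + 168.8).
The closed-loop pole is at s = −168.8.

s = -168.8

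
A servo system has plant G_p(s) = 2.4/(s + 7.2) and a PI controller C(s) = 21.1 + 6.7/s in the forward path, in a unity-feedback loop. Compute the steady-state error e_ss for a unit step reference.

0

The open loop C(s)G_p(s) has a pole at the origin (type 1), so the static position error constant is infinite and e_ss = 1/(1+∞) = 0.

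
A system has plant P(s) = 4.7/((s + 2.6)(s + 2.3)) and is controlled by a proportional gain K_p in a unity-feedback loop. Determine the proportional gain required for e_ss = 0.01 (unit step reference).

K_p = 126

The loop is type 0, so e_ss(step) = 1/(1 + K_pos) with K_pos = K_p·P(0).
P(0) = 0.786. Require 1/(1 + K_p·0.786) = 0.01, so 1 + 0.786·K_p = 100.
K_p = (100 − 1)/0.786 = 126.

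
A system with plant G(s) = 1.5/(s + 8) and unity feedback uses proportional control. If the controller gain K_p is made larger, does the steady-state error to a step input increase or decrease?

decrease

e_ss = 1/(1 + K_p·G(0)); a larger K_p raises the denominator, so e_ss decreases.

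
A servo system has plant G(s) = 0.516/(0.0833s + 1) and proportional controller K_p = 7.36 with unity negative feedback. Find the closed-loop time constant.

Closed loop: T(s) = K_p·G/(1+K_p·G) = 3.798/(0.0833s + 1 + 3.798), with pole at s = −(1 + 3.798)/0.0833 = −57.6.
Closed-loop time constant τ = 1/57.6 = 0.0174 s.

τ = 0.0174 s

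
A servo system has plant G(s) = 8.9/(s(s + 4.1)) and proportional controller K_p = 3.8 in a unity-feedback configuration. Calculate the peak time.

The closed-loop denominator s² + 4.1s + 33.82 gives ω_n = √33.82 = 5.815 and ζ = 4.1/(2ω_n) = 0.3525.
Damped frequency ω_d = ω_n√(1−ζ²) = 5.442 rad/s, so peak time T_p = π/ω_d = 0.577 s.

T_p = 0.577 s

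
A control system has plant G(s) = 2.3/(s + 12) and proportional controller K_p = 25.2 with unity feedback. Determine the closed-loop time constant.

Closed-loop transfer function: T(s) = K_p·G(s)/(1 + K_p·G(s)) = 57.96/(s + 12 + 57.96) = 57.96/(s + 69.96).
Time constant τ = 1/69.96 = 0.0143 s.

τ = 0.0143 s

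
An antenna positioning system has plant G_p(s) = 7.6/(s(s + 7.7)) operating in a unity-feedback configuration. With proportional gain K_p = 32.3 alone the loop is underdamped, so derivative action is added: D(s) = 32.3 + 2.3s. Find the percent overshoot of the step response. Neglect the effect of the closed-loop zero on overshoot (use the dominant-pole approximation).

1.44%

Forward path: (32.3 + 2.3s)·7.6/(s(s+7.7)). The closed-loop characteristic equation is s² + (7.7 + 7.6·2.3)s + 7.6·32.3 = 0.
That is s² + 25.18s + 245.5 = 0, so ω_n = 15.67 rad/s and ζ = 25.18/(2·15.67) = 0.8036.
%OS = 100·exp(−πζ/√(1−ζ²)) = 1.44%.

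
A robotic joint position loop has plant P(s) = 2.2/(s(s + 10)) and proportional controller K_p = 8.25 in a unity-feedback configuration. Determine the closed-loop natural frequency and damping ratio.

ω_n = 4.26 rad/s, ζ = 1.17

The closed-loop denominator is s(s+10) + 8.25·2.2 = s² + 10s + 18.15.
Matching s² + 2ζω_n s + ω_n²: ω_n = √18.15 = 4.26 rad/s and 2ζω_n = 10, so ζ = 10/(2·4.26) = 1.17.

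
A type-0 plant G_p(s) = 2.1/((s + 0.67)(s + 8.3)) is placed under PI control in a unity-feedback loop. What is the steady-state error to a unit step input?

0

The PI controller's integrator makes the forward path type 1, so e_ss to a step is zero.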